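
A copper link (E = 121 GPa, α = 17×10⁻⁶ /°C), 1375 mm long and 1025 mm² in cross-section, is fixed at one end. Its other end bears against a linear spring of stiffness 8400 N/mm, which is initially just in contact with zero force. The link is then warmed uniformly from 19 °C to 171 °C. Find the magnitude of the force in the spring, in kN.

The unrestrained thermal change is αΔT L = 17×10⁻⁶ × 152 × 1375 = 3.553 mm.
With a force P in the spring, the elastic change of the link is PL/(AE) and that of the spring is P/k; compatibility requires their sum to equal δ_free.
So P = δ_free / [L/(AE) + 1/k] = 3.553 / [ 1375/(1025×121×10³) + 1/(8400) ].
P = 3.553 / 0.0001301 = 27300 N.

P ≈ 27.3 kN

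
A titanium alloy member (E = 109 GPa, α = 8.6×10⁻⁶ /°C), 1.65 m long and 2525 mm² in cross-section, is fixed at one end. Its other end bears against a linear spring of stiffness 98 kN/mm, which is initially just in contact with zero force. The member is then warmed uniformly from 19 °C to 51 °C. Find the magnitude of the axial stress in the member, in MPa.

The unrestrained thermal change is αΔT L = 8.6×10⁻⁶ × 32 × 1650 = 0.4541 mm.
With a force P in the spring, the elastic change of the member is PL/(AE) and that of the spring is P/k; compatibility requires their sum to equal δ_free.
So P = δ_free / [L/(AE) + 1/k] = 0.4541 / [ 1650/(2525×109×10³) + 1/(98×10³) ].
P = 0.4541 / 1.62×10⁻⁵ = 28030 N.
σ = P/A = 28030/2525 = 11.1 MPa.

σ ≈ 11.1 MPa (compressive)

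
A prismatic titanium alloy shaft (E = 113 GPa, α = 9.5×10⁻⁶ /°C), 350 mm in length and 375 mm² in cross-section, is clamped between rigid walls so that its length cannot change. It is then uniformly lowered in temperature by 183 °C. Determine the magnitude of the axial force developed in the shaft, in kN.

With zero net strain, σ = E·αΔT = 113 GPa × 9.5×10⁻⁶ × 183 = 196.5 MPa.
Then P = σA = 196.5 × 375 mm² = 73.67 kN, tensile.

P ≈ 73.7 kN (tensile)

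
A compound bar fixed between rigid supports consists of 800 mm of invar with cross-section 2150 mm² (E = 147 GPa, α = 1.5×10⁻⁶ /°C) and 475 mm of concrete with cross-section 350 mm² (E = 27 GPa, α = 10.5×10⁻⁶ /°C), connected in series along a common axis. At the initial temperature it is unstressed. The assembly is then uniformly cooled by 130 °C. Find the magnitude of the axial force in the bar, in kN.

With the walls removed the bar would change length by δ_free = Σ αᵢΔT Lᵢ = 1.5×10⁻⁶×130×800 + 10.5×10⁻⁶×130×475 = 0.8044 mm.
The rigid supports impose zero overall length change; the single axial force P common to all segments must satisfy P Σ Lᵢ/(AᵢEᵢ) = δ_free.
The series flexibility is Σ Lᵢ/(AᵢEᵢ) = 800/(2150×147×10³) + 475/(350×27×10³) = 5.28×10⁻⁵ mm/N.
Hence P = δ_free / Σ(L/AE) = 0.8044/5.28×10⁻⁵ = 15.24 kN (tensile).

P ≈ 15.2 kN (tensile)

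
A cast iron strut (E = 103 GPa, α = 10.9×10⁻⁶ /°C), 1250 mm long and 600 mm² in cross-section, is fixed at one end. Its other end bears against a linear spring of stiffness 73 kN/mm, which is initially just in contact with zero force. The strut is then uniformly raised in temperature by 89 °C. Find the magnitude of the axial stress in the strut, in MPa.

Free thermal expansion: δ_free = αΔT L = 10.9×10⁻⁶ × 89 × 1250 = 1.213 mm.
Let P be the compressive force at the spring. The strut shortens elastically by PL/(AE) and the spring compresses by P/k; together these equal δ_free.
P [ L/(AE) + 1/k ] = δ_free → P [ 1250/(600×103×10³) + 1/(73×10³) ] = 1.213.
P = 1.213 / 3.393×10⁻⁵ = 35740 N.
σ = P/A = 35740/600 = 59.57 MPa.

σ ≈ 59.6 MPa (compressive)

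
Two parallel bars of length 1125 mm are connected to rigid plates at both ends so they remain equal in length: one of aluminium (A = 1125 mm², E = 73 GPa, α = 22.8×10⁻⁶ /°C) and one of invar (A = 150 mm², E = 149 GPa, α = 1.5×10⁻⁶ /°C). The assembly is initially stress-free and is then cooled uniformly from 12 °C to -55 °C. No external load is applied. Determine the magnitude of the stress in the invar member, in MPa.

Both members must finish at the same length. With the larger α, the aluminium tends to over-contract; the plates restrain it, putting the aluminium in tension and the invar in compression. With no external load the two internal forces are equal and opposite, magnitude P.
Setting the final lengths equal and cancelling L: (α₁ − α₂)ΔT = P/(A₁E₁) + P/(A₂E₂).
|α₁ − α₂|·ΔT = 21.3×10⁻⁶ × 67 = 0.001427.
1/(A₁E₁) + 1/(A₂E₂) = 1/(1125×73×10³) + 1/(150×149×10³) = 5.692×10⁻⁸ N⁻¹.
P = 0.001427 / 5.692×10⁻⁸ = 25070 N = 25.07 kN.
σ_{invar} = P/A₂ = 25070/150 = 167.1 MPa, compressive.

σ ≈ 167 MPa (compressive)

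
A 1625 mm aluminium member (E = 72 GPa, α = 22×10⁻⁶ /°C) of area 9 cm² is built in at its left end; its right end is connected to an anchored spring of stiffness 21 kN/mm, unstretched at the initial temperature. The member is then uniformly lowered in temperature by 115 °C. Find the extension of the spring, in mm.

If the spring were absent the member would shorten by αΔT L = 22×10⁻⁶ × 115 × 1625 = 4.111 mm.
Let P be the tensile force in the spring. The member extends elastically by PL/(AE) and the spring stretches by P/k; together these equal δ_free.
P [ L/(AE) + 1/k ] = δ_free → P [ 1625/(900×72×10³) + 1/(21×10³) ] = 4.111.
P = 4.111 / 7.27×10⁻⁵ = 56550 N.
Spring extension = P/k = 56550/(21×10³) = 2.693 mm.

δ ≈ 2.69 mm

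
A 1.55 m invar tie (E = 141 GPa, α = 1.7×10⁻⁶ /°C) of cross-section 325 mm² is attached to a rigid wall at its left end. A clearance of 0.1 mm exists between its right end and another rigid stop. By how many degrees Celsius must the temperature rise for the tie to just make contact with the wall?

ΔT ≈ 38 °C

Contact occurs when the free expansion equals the gap: αΔT L = 0.1 mm.
ΔT = 0.1 / (1.7×10⁻⁶ × 1550) = 37.95 °C.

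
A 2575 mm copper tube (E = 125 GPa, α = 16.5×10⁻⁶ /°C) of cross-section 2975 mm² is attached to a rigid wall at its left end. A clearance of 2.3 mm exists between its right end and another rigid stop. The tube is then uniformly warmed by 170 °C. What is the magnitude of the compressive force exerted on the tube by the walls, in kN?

Unrestrained expansion: δ_free = αΔT L = 16.5×10⁻⁶ × 170 × 2575 = 7.223 mm.
After closing the 2.3 mm clearance, 7.223 − 2.3 = 4.923 mm of expansion remains to be suppressed by the wall.
So σ = E(δ_free − g)/L = 125×10³ × 4.923/2575 = 239 MPa.
Force on the wall = σA = 239 × 2975 mm² = 710.9 kN.

P ≈ 711 kN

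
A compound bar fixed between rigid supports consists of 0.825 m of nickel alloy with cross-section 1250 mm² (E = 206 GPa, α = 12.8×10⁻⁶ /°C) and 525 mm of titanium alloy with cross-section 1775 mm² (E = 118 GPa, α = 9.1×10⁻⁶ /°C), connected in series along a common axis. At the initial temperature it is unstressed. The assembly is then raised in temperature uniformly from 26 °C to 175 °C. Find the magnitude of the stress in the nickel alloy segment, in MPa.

If the supports were absent, the total length change would be Σ αᵢΔT Lᵢ = 12.8×10⁻⁶×149×825 + 9.1×10⁻⁶×149×525 = 2.285 mm.
Since the ends are fixed, an axial force P builds up, equal in every segment, with P · Σ Lᵢ/(AᵢEᵢ) = δ_free.
The series flexibility is Σ Lᵢ/(AᵢEᵢ) = 825/(1250×206×10³) + 525/(1775×118×10³) = 5.71×10⁻⁶ mm/N.
P = 2.285 / 5.71×10⁻⁶ = 400200 N = 400.2 kN, compressive.
σ_{nickel alloy} = P / A = 400200 / 1250 = 320.2 MPa.

σ ≈ 320 MPa (compressive)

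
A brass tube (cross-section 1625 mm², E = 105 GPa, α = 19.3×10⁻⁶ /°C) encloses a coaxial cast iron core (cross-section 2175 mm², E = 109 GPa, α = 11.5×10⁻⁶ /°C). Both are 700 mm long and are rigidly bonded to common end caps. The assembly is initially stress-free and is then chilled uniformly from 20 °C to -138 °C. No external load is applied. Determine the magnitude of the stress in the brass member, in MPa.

σ ≈ 75.2 MPa (tensile)

Both members must finish at the same length. With the larger α, the brass tends to over-contract; the plates restrain it, putting the brass in tension and the cast iron in compression. With no external load the two internal forces are equal and opposite, magnitude P.
Compatibility of the two members (thermal + elastic change equal): (α₁ − α₂)ΔT = P·[1/(A₁E₁) + 1/(A₂E₂)].
|α₁ − α₂|·ΔT = 7.8×10⁻⁶ × 158 = 0.001232.
1/(A₁E₁) + 1/(A₂E₂) = 1/(1625×105×10³) + 1/(2175×109×10³) = 1.008×10⁻⁸ N⁻¹.
P = 0.001232 / 1.008×10⁻⁸ = 122300 N = 122.3 kN.
σ_{brass} = P/A₁ = 122300/1625 = 75.25 MPa, tensile.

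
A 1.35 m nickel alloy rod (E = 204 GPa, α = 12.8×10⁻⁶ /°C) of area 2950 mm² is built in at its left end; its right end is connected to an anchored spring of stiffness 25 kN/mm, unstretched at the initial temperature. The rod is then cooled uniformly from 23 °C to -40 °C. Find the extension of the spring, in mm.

δ ≈ 1.03 mm

If the spring were absent the rod would shorten by αΔT L = 12.8×10⁻⁶ × 63 × 1350 = 1.089 mm.
Let P be the tensile force in the spring. The rod extends elastically by PL/(AE) and the spring stretches by P/k; together these equal δ_free.
P [ L/(AE) + 1/k ] = δ_free → P [ 1350/(2950×204×10³) + 1/(25×10³) ] = 1.089.
P = 1.089 / 4.224×10⁻⁵ = 25770 N.
Spring extension = P/k = 25770/(25×10³) = 1.031 mm.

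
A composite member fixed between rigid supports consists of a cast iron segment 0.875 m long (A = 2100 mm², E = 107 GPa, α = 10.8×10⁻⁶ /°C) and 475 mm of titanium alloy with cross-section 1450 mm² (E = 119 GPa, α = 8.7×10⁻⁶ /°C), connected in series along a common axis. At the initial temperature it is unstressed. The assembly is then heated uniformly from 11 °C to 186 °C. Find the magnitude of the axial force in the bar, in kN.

P ≈ 358 kN (compressive)

If the supports were absent, the total length change would be Σ αᵢΔT Lᵢ = 10.8×10⁻⁶×175×875 + 8.7×10⁻⁶×175×475 = 2.377 mm.
The walls prevent any net length change, so an axial force P (same in every segment) develops. Compatibility: P · Σ Lᵢ/(AᵢEᵢ) = δ_free.
Σ Lᵢ/(AᵢEᵢ) = 875/(2100×107×10³) + 475/(1450×119×10³) = 6.647×10⁻⁶ mm/N.
So P = 2.377 / 6.647×10⁻⁶ = 357.6 kN, compressive.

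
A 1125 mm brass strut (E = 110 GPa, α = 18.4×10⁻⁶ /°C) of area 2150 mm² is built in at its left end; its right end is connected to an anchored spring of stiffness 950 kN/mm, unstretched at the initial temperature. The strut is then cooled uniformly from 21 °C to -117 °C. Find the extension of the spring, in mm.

δ ≈ 0.518 mm

The unrestrained thermal change is αΔT L = 18.4×10⁻⁶ × 138 × 1125 = 2.857 mm.
Let P be the tensile force in the spring. The strut extends elastically by PL/(AE) and the spring stretches by P/k; together these equal δ_free.
P [ L/(AE) + 1/k ] = δ_free → P [ 1125/(2150×110×10³) + 1/(950×10³) ] = 2.857.
P = 2.857 / 5.81×10⁻⁶ = 491700 N.
Spring extension = P/k = 491700/(950×10³) = 0.5176 mm.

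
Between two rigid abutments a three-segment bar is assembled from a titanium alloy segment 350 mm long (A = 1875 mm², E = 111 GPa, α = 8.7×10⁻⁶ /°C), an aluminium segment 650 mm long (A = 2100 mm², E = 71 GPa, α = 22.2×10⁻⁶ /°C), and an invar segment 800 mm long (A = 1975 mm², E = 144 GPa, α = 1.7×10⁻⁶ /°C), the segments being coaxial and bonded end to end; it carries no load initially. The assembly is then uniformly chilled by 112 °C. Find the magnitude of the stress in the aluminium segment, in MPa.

If the supports were absent, the total length change would be Σ αᵢΔT Lᵢ = 8.7×10⁻⁶×112×350 + 22.2×10⁻⁶×112×650 + 1.7×10⁻⁶×112×800 = 2.11 mm.
The rigid supports impose zero overall length change; the single axial force P common to all segments must satisfy P Σ Lᵢ/(AᵢEᵢ) = δ_free.
Σ Lᵢ/(AᵢEᵢ) = 350/(1875×111×10³) + 650/(2100×71×10³) + 800/(1975×144×10³) = 8.854×10⁻⁶ mm/N.
Hence P = δ_free / Σ(L/AE) = 2.11/8.854×10⁻⁶ = 238.3 kN (tensile).
σ_{aluminium} = P / A = 238300 / 2100 = 113.5 MPa.

σ ≈ 113 MPa (tensile)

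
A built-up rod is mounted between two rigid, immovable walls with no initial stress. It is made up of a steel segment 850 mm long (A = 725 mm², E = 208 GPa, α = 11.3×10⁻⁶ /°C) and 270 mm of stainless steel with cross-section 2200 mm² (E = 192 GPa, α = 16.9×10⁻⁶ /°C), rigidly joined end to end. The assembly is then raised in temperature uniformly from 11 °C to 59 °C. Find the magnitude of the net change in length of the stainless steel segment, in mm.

|ΔL| ≈ 0.15 mm

Free thermal expansion of the whole bar: Σ αᵢΔT Lᵢ = 11.3×10⁻⁶×48×850 + 16.9×10⁻⁶×48×270 = 0.6801 mm.
The rigid supports impose zero overall length change; the single axial force P common to all segments must satisfy P Σ Lᵢ/(AᵢEᵢ) = δ_free.
The series flexibility is Σ Lᵢ/(AᵢEᵢ) = 850/(725×208×10³) + 270/(2200×192×10³) = 6.276×10⁻⁶ mm/N.
P = 0.6801 / 6.276×10⁻⁶ = 108400 N = 108.4 kN, compressive.
For the stainless steel segment, free thermal change = 16.9×10⁻⁶×48×270 = 0.219 mm and elastic change from P = 108400×270/(2200×192×10³) = 0.06927 mm; these oppose, so the net change is 0.15 mm (segment lengthens).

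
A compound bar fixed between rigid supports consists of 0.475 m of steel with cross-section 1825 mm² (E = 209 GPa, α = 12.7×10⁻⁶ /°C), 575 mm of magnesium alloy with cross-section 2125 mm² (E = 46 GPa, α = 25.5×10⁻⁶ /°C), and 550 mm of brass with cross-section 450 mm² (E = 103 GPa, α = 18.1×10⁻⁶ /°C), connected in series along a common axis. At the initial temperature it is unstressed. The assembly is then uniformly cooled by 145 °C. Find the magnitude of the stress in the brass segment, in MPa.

Free thermal contraction of the whole bar: Σ αᵢΔT Lᵢ = 12.7×10⁻⁶×145×475 + 25.5×10⁻⁶×145×575 + 18.1×10⁻⁶×145×550 = 4.444 mm.
The rigid supports impose zero overall length change; the single axial force P common to all segments must satisfy P Σ Lᵢ/(AᵢEᵢ) = δ_free.
The series flexibility is Σ Lᵢ/(AᵢEᵢ) = 475/(1825×209×10³) + 575/(2125×46×10³) + 550/(450×103×10³) = 1.899×10⁻⁵ mm/N.
Hence P = δ_free / Σ(L/AE) = 4.444/1.899×10⁻⁵ = 234 kN (tensile).
σ_{brass} = P / A = 234000 / 450 = 520 MPa.

σ ≈ 520 MPa (tensile)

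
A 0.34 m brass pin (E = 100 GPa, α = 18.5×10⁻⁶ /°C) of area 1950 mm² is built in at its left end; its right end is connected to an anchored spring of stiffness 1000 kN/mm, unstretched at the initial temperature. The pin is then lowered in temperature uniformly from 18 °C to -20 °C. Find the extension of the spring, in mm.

Free thermal contraction: δ_free = αΔT L = 18.5×10⁻⁶ × 38 × 340 = 0.239 mm.
With a force P in the spring, the elastic change of the pin is PL/(AE) and that of the spring is P/k; compatibility requires their sum to equal δ_free.
So P = δ_free / [L/(AE) + 1/k] = 0.239 / [ 340/(1950×100×10³) + 1/(1000×10³) ].
P = 0.239 / 2.744×10⁻⁶ = 87120 N.
Spring extension = P/k = 87120/(1000×10³) = 0.08712 mm.

δ ≈ 0.0871 mm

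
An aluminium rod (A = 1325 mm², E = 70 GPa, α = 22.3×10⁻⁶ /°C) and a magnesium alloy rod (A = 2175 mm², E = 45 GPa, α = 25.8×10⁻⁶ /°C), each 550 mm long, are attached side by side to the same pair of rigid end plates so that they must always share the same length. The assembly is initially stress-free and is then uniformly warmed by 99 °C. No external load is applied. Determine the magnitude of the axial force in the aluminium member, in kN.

Equilibrium of a rigid end plate with no external load gives equal and opposite internal forces ±P in the two members. Since α_{magnesium alloy} > α_{aluminium}, heating drives the magnesium alloy into compression and the aluminium into tension.
Compatibility of the two members (thermal + elastic change equal): (α₁ − α₂)ΔT = P·[1/(A₁E₁) + 1/(A₂E₂)].
|α₁ − α₂|·ΔT = 3.5×10⁻⁶ × 99 = 0.0003465.
1/(A₁E₁) + 1/(A₂E₂) = 1/(1325×70×10³) + 1/(2175×45×10³) = 2.1×10⁻⁸ N⁻¹.
So P = 0.0003465 / 2.1×10⁻⁸ = 16.5 kN.

P ≈ 16.5 kN (tensile in the aluminium)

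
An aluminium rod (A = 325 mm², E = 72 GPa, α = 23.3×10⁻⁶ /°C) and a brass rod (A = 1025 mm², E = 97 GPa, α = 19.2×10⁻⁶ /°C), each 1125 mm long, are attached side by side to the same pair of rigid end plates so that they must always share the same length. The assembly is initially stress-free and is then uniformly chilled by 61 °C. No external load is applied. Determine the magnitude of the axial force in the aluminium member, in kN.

Equilibrium of a rigid end plate with no external load gives equal and opposite internal forces ±P in the two members. Since α_{aluminium} > α_{brass}, cooling drives the aluminium into tension and the brass into compression.
Setting the final lengths equal and cancelling L: (α₁ − α₂)ΔT = P/(A₁E₁) + P/(A₂E₂).
|α₁ − α₂|·ΔT = 4.1×10⁻⁶ × 61 = 0.0002501.
1/(A₁E₁) + 1/(A₂E₂) = 1/(325×72×10³) + 1/(1025×97×10³) = 5.279×10⁻⁸ N⁻¹.
So P = 0.0002501 / 5.279×10⁻⁸ = 4.737 kN.

P ≈ 4.74 kN (tensile in the aluminium)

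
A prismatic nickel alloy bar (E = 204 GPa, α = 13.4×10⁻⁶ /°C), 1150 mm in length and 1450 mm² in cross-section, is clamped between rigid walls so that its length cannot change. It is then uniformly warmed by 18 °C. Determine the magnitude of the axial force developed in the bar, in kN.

P ≈ 71.3 kN (compressive)

With zero net strain, σ = E·αΔT = 204 GPa × 13.4×10⁻⁶ × 18 = 49.2 MPa.
P = AEαΔT = 1450 × 204×10³ × 13.4×10⁻⁶ × 18 = 71.35 kN (compressive).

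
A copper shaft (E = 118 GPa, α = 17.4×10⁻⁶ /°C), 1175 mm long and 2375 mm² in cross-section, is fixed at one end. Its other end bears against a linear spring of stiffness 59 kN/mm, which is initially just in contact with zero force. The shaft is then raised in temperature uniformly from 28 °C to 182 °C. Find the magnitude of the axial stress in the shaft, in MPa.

σ ≈ 62.7 MPa (compressive)

Free thermal expansion: δ_free = αΔT L = 17.4×10⁻⁶ × 154 × 1175 = 3.149 mm.
Let P be the compressive force at the spring. The shaft shortens elastically by PL/(AE) and the spring compresses by P/k; together these equal δ_free.
P [ L/(AE) + 1/k ] = δ_free → P [ 1175/(2375×118×10³) + 1/(59×10³) ] = 3.149.
P = 3.149 / 2.114×10⁻⁵ = 148900 N.
σ = P/A = 148900/2375 = 62.7 MPa.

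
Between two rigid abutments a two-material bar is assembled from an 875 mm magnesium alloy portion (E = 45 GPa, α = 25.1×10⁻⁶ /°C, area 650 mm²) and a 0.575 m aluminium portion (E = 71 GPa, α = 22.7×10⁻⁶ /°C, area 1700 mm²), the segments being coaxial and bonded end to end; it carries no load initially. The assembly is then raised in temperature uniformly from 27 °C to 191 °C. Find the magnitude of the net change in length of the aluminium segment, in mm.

Free thermal expansion of the whole bar: Σ αᵢΔT Lᵢ = 25.1×10⁻⁶×164×875 + 22.7×10⁻⁶×164×575 = 5.742 mm.
The walls prevent any net length change, so an axial force P (same in every segment) develops. Compatibility: P · Σ Lᵢ/(AᵢEᵢ) = δ_free.
The series flexibility is Σ Lᵢ/(AᵢEᵢ) = 875/(650×45×10³) + 575/(1700×71×10³) = 3.468×10⁻⁵ mm/N.
P = 5.742 / 3.468×10⁻⁵ = 165600 N = 165.6 kN, compressive.
For the aluminium segment, free thermal change = 22.7×10⁻⁶×164×575 = 2.141 mm and elastic change from P = 165600×575/(1700×71×10³) = 0.7889 mm; these oppose, so the net change is 1.35 mm (segment lengthens).

|ΔL| ≈ 1.35 mm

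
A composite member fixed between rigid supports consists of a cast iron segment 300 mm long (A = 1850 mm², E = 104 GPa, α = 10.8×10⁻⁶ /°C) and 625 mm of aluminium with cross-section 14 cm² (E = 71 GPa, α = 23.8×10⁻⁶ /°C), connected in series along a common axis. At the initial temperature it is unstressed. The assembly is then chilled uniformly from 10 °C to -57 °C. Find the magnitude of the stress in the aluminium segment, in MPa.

σ ≈ 110 MPa (tensile)

With the walls removed the bar would change length by δ_free = Σ αᵢΔT Lᵢ = 10.8×10⁻⁶×67×300 + 23.8×10⁻⁶×67×625 = 1.214 mm.
The rigid supports impose zero overall length change; the single axial force P common to all segments must satisfy P Σ Lᵢ/(AᵢEᵢ) = δ_free.
The series flexibility is Σ Lᵢ/(AᵢEᵢ) = 300/(1850×104×10³) + 625/(1400×71×10³) = 7.847×10⁻⁶ mm/N.
P = 1.214 / 7.847×10⁻⁶ = 154700 N = 154.7 kN, tensile.
σ_{aluminium} = P / A = 154700 / 1400 = 110.5 MPa.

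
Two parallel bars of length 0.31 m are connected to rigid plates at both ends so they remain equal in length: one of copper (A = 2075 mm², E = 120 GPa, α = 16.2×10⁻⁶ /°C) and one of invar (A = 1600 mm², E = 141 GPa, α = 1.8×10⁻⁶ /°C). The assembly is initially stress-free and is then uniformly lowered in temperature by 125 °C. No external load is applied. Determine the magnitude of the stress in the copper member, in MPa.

σ ≈ 103 MPa (tensile)

Equilibrium of a rigid end plate with no external load gives equal and opposite internal forces ±P in the two members. Since α_{copper} > α_{invar}, cooling drives the copper into tension and the invar into compression.
Compatibility of the two members (thermal + elastic change equal): (α₁ − α₂)ΔT = P·[1/(A₁E₁) + 1/(A₂E₂)].
|α₁ − α₂|·ΔT = 14.4×10⁻⁶ × 125 = 0.0018.
1/(A₁E₁) + 1/(A₂E₂) = 1/(2075×120×10³) + 1/(1600×141×10³) = 8.449×10⁻⁹ N⁻¹.
So P = 0.0018 / 8.449×10⁻⁹ = 213.1 kN.
σ_{copper} = P/A₁ = 213100/2075 = 102.7 MPa, tensile.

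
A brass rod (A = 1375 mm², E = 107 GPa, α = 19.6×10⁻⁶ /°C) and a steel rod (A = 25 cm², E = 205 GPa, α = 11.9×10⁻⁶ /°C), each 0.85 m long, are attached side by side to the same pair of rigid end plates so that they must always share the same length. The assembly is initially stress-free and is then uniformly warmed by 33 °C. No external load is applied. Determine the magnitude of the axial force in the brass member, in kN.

Both members must finish at the same length. With the larger α, the brass tends to over-expand; the plates restrain it, putting the brass in compression and the steel in tension. With no external load the two internal forces are equal and opposite, magnitude P.
Setting the final lengths equal and cancelling L: (α₁ − α₂)ΔT = P/(A₁E₁) + P/(A₂E₂).
|α₁ − α₂|·ΔT = 7.7×10⁻⁶ × 33 = 0.0002541.
1/(A₁E₁) + 1/(A₂E₂) = 1/(1375×107×10³) + 1/(2500×205×10³) = 8.748×10⁻⁹ N⁻¹.
P = 0.0002541 / 8.748×10⁻⁹ = 29050 N = 29.05 kN.

P ≈ 29 kN (compressive in the brass)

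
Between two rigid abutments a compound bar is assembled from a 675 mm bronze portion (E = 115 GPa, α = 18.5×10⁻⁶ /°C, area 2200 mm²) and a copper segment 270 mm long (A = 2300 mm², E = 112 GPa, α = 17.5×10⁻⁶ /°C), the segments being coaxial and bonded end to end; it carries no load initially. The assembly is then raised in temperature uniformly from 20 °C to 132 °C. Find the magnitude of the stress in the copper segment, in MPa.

σ ≈ 226 MPa (compressive)

If the supports were absent, the total length change would be Σ αᵢΔT Lᵢ = 18.5×10⁻⁶×112×675 + 17.5×10⁻⁶×112×270 = 1.928 mm.
The rigid supports impose zero overall length change; the single axial force P common to all segments must satisfy P Σ Lᵢ/(AᵢEᵢ) = δ_free.
Σ Lᵢ/(AᵢEᵢ) = 675/(2200×115×10³) + 270/(2300×112×10³) = 3.716×10⁻⁶ mm/N.
Hence P = δ_free / Σ(L/AE) = 1.928/3.716×10⁻⁶ = 518.8 kN (compressive).
σ_{copper} = P / A = 518800 / 2300 = 225.6 MPa.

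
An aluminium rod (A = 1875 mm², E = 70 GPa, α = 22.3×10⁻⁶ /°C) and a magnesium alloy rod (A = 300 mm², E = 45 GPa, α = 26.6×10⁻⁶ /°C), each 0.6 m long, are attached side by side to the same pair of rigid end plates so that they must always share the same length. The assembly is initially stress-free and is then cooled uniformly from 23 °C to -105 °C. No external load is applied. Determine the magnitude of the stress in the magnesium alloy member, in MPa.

σ ≈ 22.5 MPa (tensile)

Both members must finish at the same length. With the larger α, the magnesium alloy tends to over-contract; the plates restrain it, putting the magnesium alloy in tension and the aluminium in compression. With no external load the two internal forces are equal and opposite, magnitude P.
Setting the final lengths equal and cancelling L: (α₁ − α₂)ΔT = P/(A₁E₁) + P/(A₂E₂).
|α₁ − α₂|·ΔT = 4.3×10⁻⁶ × 128 = 0.0005504.
1/(A₁E₁) + 1/(A₂E₂) = 1/(1875×70×10³) + 1/(300×45×10³) = 8.169×10⁻⁸ N⁻¹.
So P = 0.0005504 / 8.169×10⁻⁸ = 6.737 kN.
σ_{magnesium alloy} = P/A₂ = 6737/300 = 22.46 MPa, tensile.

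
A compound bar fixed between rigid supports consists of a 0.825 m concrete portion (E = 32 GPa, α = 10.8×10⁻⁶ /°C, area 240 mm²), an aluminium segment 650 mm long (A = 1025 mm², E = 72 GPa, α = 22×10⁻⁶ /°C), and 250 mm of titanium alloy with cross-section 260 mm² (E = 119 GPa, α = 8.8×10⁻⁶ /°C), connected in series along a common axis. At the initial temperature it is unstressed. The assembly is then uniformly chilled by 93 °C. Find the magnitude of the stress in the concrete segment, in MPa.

σ ≈ 79.2 MPa (tensile)

Free thermal contraction of the whole bar: Σ αᵢΔT Lᵢ = 10.8×10⁻⁶×93×825 + 22×10⁻⁶×93×650 + 8.8×10⁻⁶×93×250 = 2.363 mm.
The rigid supports impose zero overall length change; the single axial force P common to all segments must satisfy P Σ Lᵢ/(AᵢEᵢ) = δ_free.
Σ Lᵢ/(AᵢEᵢ) = 825/(240×32×10³) + 650/(1025×72×10³) + 250/(260×119×10³) = 0.0001243 mm/N.
So P = 2.363 / 0.0001243 = 19.01 kN, tensile.
σ_{concrete} = P / A = 19010 / 240 = 79.21 MPa.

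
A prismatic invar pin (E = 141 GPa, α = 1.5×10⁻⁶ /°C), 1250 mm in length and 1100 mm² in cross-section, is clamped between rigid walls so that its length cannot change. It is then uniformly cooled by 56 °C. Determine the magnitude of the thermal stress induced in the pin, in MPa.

Because both ends are immovable the net strain is zero, and the suppressed thermal strain is αΔT = 1.5×10⁻⁶ × 56 = 84×10⁻⁶.
σ = EαΔT = 141×10³ × 1.5×10⁻⁶ × 56 = 11.84 MPa (tensile; the pin is trying to contract).

σ ≈ 11.8 MPa (tensile)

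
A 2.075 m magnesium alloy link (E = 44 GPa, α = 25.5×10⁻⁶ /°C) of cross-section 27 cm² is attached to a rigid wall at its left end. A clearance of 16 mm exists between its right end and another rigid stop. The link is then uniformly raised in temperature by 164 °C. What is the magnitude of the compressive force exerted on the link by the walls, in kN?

If the wall were absent the link would grow by αΔT L = 25.5×10⁻⁶ × 164 × 2075 = 8.678 mm.
Since δ_free = 8.68 mm is less than the 16 mm gap, the link never touches the wall. No axial force develops.

P ≈ 0 kN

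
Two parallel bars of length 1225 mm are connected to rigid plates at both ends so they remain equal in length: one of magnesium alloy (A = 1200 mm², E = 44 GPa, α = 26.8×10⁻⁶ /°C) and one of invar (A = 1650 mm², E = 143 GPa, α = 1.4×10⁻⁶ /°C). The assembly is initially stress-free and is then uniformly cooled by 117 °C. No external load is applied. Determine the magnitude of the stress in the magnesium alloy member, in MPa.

Equilibrium of a rigid end plate with no external load gives equal and opposite internal forces ±P in the two members. Since α_{magnesium alloy} > α_{invar}, cooling drives the magnesium alloy into tension and the invar into compression.
Equating the net (thermal + elastic) strains gives |α₁ − α₂|·ΔT = P·[1/(A₁E₁) + 1/(A₂E₂)].
|α₁ − α₂|·ΔT = 25.4×10⁻⁶ × 117 = 0.002972.
1/(A₁E₁) + 1/(A₂E₂) = 1/(1200×44×10³) + 1/(1650×143×10³) = 2.318×10⁻⁸ N⁻¹.
P = 0.002972 / 2.318×10⁻⁸ = 128200 N = 128.2 kN.
σ_{magnesium alloy} = P/A₁ = 128200/1200 = 106.8 MPa, tensile.

σ ≈ 107 MPa (tensile)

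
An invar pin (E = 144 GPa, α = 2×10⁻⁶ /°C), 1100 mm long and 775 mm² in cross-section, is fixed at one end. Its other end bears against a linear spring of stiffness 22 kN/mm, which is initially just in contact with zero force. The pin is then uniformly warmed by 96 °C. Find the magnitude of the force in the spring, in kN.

P ≈ 3.82 kN

If the spring were absent the pin would lengthen by αΔT L = 2×10⁻⁶ × 96 × 1100 = 0.2112 mm.
Let P be the compressive force at the spring. The pin shortens elastically by PL/(AE) and the spring compresses by P/k; together these equal δ_free.
So P = δ_free / [L/(AE) + 1/k] = 0.2112 / [ 1100/(775×144×10³) + 1/(22×10³) ].
P = 0.2112 / 5.531×10⁻⁵ = 3818 N.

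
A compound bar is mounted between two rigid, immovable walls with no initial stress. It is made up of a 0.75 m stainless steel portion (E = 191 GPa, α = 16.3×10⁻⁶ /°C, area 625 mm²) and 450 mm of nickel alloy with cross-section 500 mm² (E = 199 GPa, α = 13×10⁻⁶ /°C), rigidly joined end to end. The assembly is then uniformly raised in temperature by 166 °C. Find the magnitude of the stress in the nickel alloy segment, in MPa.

σ ≈ 555 MPa (compressive)

If the supports were absent, the total length change would be Σ αᵢΔT Lᵢ = 16.3×10⁻⁶×166×750 + 13×10⁻⁶×166×450 = 3 mm.
The walls prevent any net length change, so an axial force P (same in every segment) develops. Compatibility: P · Σ Lᵢ/(AᵢEᵢ) = δ_free.
Σ Lᵢ/(AᵢEᵢ) = 750/(625×191×10³) + 450/(500×199×10³) = 1.081×10⁻⁵ mm/N.
P = 3 / 1.081×10⁻⁵ = 277700 N = 277.7 kN, compressive.
σ_{nickel alloy} = P / A = 277700 / 500 = 555.4 MPa.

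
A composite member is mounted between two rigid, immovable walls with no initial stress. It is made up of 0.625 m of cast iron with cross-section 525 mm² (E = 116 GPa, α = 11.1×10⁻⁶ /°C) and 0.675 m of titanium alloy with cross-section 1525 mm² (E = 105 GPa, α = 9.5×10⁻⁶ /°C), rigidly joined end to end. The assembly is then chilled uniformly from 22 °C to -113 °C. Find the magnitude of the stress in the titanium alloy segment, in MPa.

Free thermal contraction of the whole bar: Σ αᵢΔT Lᵢ = 11.1×10⁻⁶×135×625 + 9.5×10⁻⁶×135×675 = 1.802 mm.
The walls prevent any net length change, so an axial force P (same in every segment) develops. Compatibility: P · Σ Lᵢ/(AᵢEᵢ) = δ_free.
Σ Lᵢ/(AᵢEᵢ) = 625/(525×116×10³) + 675/(1525×105×10³) = 1.448×10⁻⁵ mm/N.
Hence P = δ_free / Σ(L/AE) = 1.802/1.448×10⁻⁵ = 124.5 kN (tensile).
σ_{titanium alloy} = P / A = 124500 / 1525 = 81.63 MPa.

σ ≈ 81.6 MPa (tensile)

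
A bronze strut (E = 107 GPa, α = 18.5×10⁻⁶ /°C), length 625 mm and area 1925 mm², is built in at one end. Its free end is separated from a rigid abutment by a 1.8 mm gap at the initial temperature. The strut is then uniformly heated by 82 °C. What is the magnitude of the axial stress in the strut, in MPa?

σ ≈ 0 MPa

Unrestrained expansion: δ_free = αΔT L = 18.5×10⁻⁶ × 82 × 625 = 0.9481 mm.
This is smaller than the 1.8 mm clearance, so the strut expands freely without reaching the stop — the stress is zero.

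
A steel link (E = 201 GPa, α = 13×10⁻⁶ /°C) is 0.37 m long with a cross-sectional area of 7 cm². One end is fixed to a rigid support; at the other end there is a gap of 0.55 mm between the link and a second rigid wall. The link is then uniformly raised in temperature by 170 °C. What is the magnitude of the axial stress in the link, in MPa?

Free thermal elongation = αΔT L = 13×10⁻⁶ × 170 × 370 = 0.8177 mm.
After closing the 0.55 mm clearance, 0.8177 − 0.55 = 0.2677 mm of expansion remains to be suppressed by the wall.
That suppressed elongation corresponds to σ = E·Δ/L = 201×10³ × 0.2677/370 = 145.4 MPa.

σ ≈ 145 MPa (compressive)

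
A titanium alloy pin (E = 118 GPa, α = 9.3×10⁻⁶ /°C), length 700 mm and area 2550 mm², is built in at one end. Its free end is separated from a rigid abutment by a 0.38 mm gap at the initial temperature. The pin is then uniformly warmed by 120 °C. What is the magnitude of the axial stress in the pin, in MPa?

σ ≈ 67.6 MPa (compressive)

Free thermal elongation = αΔT L = 9.3×10⁻⁶ × 120 × 700 = 0.7812 mm.
This exceeds the 0.38 mm gap, so the wall pushes back. The portion of expansion that must be recovered elastically is δ_free − gap = 0.7812 − 0.38 = 0.4012 mm.
Compatibility: PL/(AE) = 0.4012 mm, so σ = P/A = E × (0.4012/700) = 67.63 MPa.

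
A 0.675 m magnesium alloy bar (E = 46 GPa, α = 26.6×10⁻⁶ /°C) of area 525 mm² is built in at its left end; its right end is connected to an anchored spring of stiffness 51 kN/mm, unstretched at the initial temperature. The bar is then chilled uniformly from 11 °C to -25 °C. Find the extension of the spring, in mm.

The unrestrained thermal change is αΔT L = 26.6×10⁻⁶ × 36 × 675 = 0.6464 mm.
With a force P in the spring, the elastic change of the bar is PL/(AE) and that of the spring is P/k; compatibility requires their sum to equal δ_free.
P [ L/(AE) + 1/k ] = δ_free → P [ 675/(525×46×10³) + 1/(51×10³) ] = 0.6464.
P = 0.6464 / 4.756×10⁻⁵ = 13590 N.
Spring extension = P/k = 13590/(51×10³) = 0.2665 mm.

δ ≈ 0.266 mm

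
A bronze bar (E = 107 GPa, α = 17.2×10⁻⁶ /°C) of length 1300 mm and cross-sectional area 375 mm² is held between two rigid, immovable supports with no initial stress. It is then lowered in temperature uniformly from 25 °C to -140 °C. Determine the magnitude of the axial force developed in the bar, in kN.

Full restraint means ε = 0, so the stress is σ = EαΔT = 107×10³ × 17.2×10⁻⁶ × 165 = 303.7 MPa.
Axial force P = σA = 303.7 × 375 = 113900 N = 113.9 kN, tensile.

P ≈ 114 kN (tensile)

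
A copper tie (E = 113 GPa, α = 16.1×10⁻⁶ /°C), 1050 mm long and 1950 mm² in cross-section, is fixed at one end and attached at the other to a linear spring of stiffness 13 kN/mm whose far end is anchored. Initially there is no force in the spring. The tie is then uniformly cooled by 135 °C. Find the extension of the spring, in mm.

If the spring were absent the tie would shorten by αΔT L = 16.1×10⁻⁶ × 135 × 1050 = 2.282 mm.
With a force P in the spring, the elastic change of the tie is PL/(AE) and that of the spring is P/k; compatibility requires their sum to equal δ_free.
P [ L/(AE) + 1/k ] = δ_free → P [ 1050/(1950×113×10³) + 1/(13×10³) ] = 2.282.
P = 2.282 / 8.169×10⁻⁵ = 27940 N.
Spring extension = P/k = 27940/(13×10³) = 2.149 mm.

δ ≈ 2.15 mm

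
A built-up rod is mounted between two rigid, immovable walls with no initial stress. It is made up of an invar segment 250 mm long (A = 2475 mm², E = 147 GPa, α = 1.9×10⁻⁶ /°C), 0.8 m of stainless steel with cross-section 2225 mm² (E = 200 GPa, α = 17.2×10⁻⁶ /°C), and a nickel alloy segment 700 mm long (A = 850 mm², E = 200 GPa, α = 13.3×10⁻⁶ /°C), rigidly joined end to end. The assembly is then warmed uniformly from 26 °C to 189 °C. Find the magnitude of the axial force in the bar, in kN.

P ≈ 581 kN (compressive)

Free thermal expansion of the whole bar: Σ αᵢΔT Lᵢ = 1.9×10⁻⁶×163×250 + 17.2×10⁻⁶×163×800 + 13.3×10⁻⁶×163×700 = 3.838 mm.
Since the ends are fixed, an axial force P builds up, equal in every segment, with P · Σ Lᵢ/(AᵢEᵢ) = δ_free.
The series flexibility is Σ Lᵢ/(AᵢEᵢ) = 250/(2475×147×10³) + 800/(2225×200×10³) + 700/(850×200×10³) = 6.603×10⁻⁶ mm/N.
So P = 3.838 / 6.603×10⁻⁶ = 581.3 kN, compressive.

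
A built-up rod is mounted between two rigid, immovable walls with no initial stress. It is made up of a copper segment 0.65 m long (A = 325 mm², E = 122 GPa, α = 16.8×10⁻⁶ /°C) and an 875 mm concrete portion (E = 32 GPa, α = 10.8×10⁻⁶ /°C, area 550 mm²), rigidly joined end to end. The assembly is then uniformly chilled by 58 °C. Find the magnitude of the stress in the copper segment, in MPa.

σ ≈ 55 MPa (tensile)

With the walls removed the bar would change length by δ_free = Σ αᵢΔT Lᵢ = 16.8×10⁻⁶×58×650 + 10.8×10⁻⁶×58×875 = 1.181 mm.
Since the ends are fixed, an axial force P builds up, equal in every segment, with P · Σ Lᵢ/(AᵢEᵢ) = δ_free.
The series flexibility is Σ Lᵢ/(AᵢEᵢ) = 650/(325×122×10³) + 875/(550×32×10³) = 6.611×10⁻⁵ mm/N.
So P = 1.181 / 6.611×10⁻⁵ = 17.87 kN, tensile.
σ_{copper} = P / A = 17870 / 325 = 54.99 MPa.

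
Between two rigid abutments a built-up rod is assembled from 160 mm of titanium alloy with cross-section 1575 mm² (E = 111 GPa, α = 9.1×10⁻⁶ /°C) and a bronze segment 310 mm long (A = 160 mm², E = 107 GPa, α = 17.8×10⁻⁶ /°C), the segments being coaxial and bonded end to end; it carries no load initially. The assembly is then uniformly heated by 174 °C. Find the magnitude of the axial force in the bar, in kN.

P ≈ 63.8 kN (compressive)

With the walls removed the bar would change length by δ_free = Σ αᵢΔT Lᵢ = 9.1×10⁻⁶×174×160 + 17.8×10⁻⁶×174×310 = 1.213 mm.
The walls prevent any net length change, so an axial force P (same in every segment) develops. Compatibility: P · Σ Lᵢ/(AᵢEᵢ) = δ_free.
The series flexibility is Σ Lᵢ/(AᵢEᵢ) = 160/(1575×111×10³) + 310/(160×107×10³) = 1.902×10⁻⁵ mm/N.
P = 1.213 / 1.902×10⁻⁵ = 63790 N = 63.79 kN, compressive.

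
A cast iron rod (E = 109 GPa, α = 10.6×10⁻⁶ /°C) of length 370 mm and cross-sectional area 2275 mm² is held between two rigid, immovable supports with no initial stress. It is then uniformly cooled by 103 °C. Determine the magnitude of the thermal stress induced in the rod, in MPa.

σ ≈ 119 MPa (tensile)

The supports are rigid, so the total axial strain is zero. The restrained thermal strain is ε = αΔT = 10.6×10⁻⁶ × 103 = 1091.8×10⁻⁶.
Hence σ = E·αΔT = 109×10³ × 1091.8×10⁻⁶ = 119 MPa, tensile.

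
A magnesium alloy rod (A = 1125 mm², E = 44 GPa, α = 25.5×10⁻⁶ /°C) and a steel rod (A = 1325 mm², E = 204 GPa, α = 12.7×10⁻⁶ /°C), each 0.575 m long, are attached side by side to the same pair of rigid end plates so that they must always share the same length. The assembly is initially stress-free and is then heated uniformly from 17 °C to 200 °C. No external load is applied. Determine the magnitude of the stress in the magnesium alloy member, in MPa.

σ ≈ 87.1 MPa (compressive)

The magnesium alloy has the larger α, so on heating it would change length more than the steel if both were free. The rigid plates force a common final length, so the magnesium alloy is put into compression and the steel into tension, with equal and opposite forces P (no external load).
Compatibility of the two members (thermal + elastic change equal): (α₁ − α₂)ΔT = P·[1/(A₁E₁) + 1/(A₂E₂)].
|α₁ − α₂|·ΔT = 12.8×10⁻⁶ × 183 = 0.002342.
1/(A₁E₁) + 1/(A₂E₂) = 1/(1125×44×10³) + 1/(1325×204×10³) = 2.39×10⁻⁸ N⁻¹.
P = 0.002342 / 2.39×10⁻⁸ = 98000 N = 98 kN.
σ_{magnesium alloy} = P/A₁ = 98000/1125 = 87.11 MPa, compressive.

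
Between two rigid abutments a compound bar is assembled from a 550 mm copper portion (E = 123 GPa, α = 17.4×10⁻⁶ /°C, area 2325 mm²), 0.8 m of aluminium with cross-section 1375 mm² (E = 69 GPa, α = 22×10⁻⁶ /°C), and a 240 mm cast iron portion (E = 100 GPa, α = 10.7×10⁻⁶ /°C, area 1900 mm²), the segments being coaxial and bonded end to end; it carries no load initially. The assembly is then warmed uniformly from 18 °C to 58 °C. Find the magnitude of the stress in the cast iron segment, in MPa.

If the supports were absent, the total length change would be Σ αᵢΔT Lᵢ = 17.4×10⁻⁶×40×550 + 22×10⁻⁶×40×800 + 10.7×10⁻⁶×40×240 = 1.19 mm.
Since the ends are fixed, an axial force P builds up, equal in every segment, with P · Σ Lᵢ/(AᵢEᵢ) = δ_free.
The series flexibility is Σ Lᵢ/(AᵢEᵢ) = 550/(2325×123×10³) + 800/(1375×69×10³) + 240/(1900×100×10³) = 1.162×10⁻⁵ mm/N.
Hence P = δ_free / Σ(L/AE) = 1.19/1.162×10⁻⁵ = 102.4 kN (compressive).
σ_{cast iron} = P / A = 102400 / 1900 = 53.88 MPa.

σ ≈ 53.9 MPa (compressive)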